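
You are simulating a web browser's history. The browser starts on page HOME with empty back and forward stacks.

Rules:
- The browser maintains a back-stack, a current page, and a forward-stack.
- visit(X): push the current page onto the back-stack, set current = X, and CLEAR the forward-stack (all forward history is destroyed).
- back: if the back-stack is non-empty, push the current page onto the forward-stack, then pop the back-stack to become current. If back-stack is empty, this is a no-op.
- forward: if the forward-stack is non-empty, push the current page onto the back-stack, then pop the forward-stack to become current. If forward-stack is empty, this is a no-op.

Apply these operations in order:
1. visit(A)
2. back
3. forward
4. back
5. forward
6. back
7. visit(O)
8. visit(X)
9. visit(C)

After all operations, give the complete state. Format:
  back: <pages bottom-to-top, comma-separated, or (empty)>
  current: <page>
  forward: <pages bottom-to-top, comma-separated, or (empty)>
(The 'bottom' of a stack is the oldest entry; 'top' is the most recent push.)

After 1 (visit(A)): cur=A back=1 fwd=0
After 2 (back): cur=HOME back=0 fwd=1
After 3 (forward): cur=A back=1 fwd=0
After 4 (back): cur=HOME back=0 fwd=1
After 5 (forward): cur=A back=1 fwd=0
After 6 (back): cur=HOME back=0 fwd=1
After 7 (visit(O)): cur=O back=1 fwd=0
After 8 (visit(X)): cur=X back=2 fwd=0
After 9 (visit(C)): cur=C back=3 fwd=0

Answer: back: HOME,O,X
current: C
forward: (empty)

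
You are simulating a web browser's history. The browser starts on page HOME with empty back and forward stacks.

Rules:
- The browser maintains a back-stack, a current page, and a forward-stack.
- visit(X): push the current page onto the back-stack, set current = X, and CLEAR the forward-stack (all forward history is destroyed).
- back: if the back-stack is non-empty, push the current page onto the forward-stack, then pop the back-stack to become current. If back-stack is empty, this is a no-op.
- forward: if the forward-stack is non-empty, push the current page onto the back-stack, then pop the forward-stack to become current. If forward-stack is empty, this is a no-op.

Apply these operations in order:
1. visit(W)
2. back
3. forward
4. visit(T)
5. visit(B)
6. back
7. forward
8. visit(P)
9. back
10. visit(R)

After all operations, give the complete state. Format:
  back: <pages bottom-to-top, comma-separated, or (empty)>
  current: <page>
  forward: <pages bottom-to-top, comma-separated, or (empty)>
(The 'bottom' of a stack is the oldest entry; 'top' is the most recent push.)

After 1 (visit(W)): cur=W back=1 fwd=0
After 2 (back): cur=HOME back=0 fwd=1
After 3 (forward): cur=W back=1 fwd=0
After 4 (visit(T)): cur=T back=2 fwd=0
After 5 (visit(B)): cur=B back=3 fwd=0
After 6 (back): cur=T back=2 fwd=1
After 7 (forward): cur=B back=3 fwd=0
After 8 (visit(P)): cur=P back=4 fwd=0
After 9 (back): cur=B back=3 fwd=1
After 10 (visit(R)): cur=R back=4 fwd=0

Answer: back: HOME,W,T,B
current: R
forward: (empty)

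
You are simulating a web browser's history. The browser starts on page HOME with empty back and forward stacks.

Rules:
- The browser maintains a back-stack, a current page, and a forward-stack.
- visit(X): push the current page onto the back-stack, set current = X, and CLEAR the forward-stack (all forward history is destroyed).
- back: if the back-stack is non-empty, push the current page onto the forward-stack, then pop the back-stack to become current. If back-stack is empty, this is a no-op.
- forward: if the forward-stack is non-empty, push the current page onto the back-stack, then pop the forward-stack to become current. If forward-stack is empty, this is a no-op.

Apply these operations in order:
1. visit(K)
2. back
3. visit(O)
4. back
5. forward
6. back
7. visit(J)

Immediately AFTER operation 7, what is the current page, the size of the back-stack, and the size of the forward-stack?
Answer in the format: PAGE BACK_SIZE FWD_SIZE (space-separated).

After 1 (visit(K)): cur=K back=1 fwd=0
After 2 (back): cur=HOME back=0 fwd=1
After 3 (visit(O)): cur=O back=1 fwd=0
After 4 (back): cur=HOME back=0 fwd=1
After 5 (forward): cur=O back=1 fwd=0
After 6 (back): cur=HOME back=0 fwd=1
After 7 (visit(J)): cur=J back=1 fwd=0

J 1 0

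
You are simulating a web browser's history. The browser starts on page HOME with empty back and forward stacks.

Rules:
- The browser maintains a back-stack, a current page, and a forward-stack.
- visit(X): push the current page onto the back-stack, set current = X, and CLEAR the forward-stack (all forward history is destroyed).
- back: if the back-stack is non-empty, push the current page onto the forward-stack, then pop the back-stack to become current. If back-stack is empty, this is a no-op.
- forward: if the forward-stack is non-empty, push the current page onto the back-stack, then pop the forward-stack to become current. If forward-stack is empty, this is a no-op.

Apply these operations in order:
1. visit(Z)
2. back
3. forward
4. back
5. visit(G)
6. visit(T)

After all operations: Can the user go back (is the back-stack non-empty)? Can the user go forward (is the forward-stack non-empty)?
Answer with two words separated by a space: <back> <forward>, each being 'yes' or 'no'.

After 1 (visit(Z)): cur=Z back=1 fwd=0
After 2 (back): cur=HOME back=0 fwd=1
After 3 (forward): cur=Z back=1 fwd=0
After 4 (back): cur=HOME back=0 fwd=1
After 5 (visit(G)): cur=G back=1 fwd=0
After 6 (visit(T)): cur=T back=2 fwd=0

Answer: yes no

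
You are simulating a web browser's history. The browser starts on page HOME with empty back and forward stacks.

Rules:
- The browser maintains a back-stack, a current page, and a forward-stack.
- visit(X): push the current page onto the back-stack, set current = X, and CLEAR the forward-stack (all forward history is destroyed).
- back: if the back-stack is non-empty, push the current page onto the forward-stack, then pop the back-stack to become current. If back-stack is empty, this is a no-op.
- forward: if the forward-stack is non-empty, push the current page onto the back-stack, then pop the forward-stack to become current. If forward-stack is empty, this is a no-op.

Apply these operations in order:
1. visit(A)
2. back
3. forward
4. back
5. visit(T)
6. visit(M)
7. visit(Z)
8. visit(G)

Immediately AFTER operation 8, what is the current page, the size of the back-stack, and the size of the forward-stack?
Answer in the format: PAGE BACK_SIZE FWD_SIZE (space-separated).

After 1 (visit(A)): cur=A back=1 fwd=0
After 2 (back): cur=HOME back=0 fwd=1
After 3 (forward): cur=A back=1 fwd=0
After 4 (back): cur=HOME back=0 fwd=1
After 5 (visit(T)): cur=T back=1 fwd=0
After 6 (visit(M)): cur=M back=2 fwd=0
After 7 (visit(Z)): cur=Z back=3 fwd=0
After 8 (visit(G)): cur=G back=4 fwd=0

G 4 0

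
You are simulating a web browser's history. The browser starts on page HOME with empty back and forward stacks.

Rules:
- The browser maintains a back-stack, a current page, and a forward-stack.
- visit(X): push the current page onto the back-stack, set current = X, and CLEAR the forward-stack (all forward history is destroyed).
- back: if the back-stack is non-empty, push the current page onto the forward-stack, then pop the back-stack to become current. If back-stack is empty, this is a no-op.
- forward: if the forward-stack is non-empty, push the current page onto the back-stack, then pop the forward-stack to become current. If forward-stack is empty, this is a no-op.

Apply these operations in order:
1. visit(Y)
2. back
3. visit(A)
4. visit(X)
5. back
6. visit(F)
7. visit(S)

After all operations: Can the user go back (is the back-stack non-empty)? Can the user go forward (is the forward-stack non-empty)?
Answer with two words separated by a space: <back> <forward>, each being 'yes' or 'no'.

After 1 (visit(Y)): cur=Y back=1 fwd=0
After 2 (back): cur=HOME back=0 fwd=1
After 3 (visit(A)): cur=A back=1 fwd=0
After 4 (visit(X)): cur=X back=2 fwd=0
After 5 (back): cur=A back=1 fwd=1
After 6 (visit(F)): cur=F back=2 fwd=0
After 7 (visit(S)): cur=S back=3 fwd=0

Answer: yes no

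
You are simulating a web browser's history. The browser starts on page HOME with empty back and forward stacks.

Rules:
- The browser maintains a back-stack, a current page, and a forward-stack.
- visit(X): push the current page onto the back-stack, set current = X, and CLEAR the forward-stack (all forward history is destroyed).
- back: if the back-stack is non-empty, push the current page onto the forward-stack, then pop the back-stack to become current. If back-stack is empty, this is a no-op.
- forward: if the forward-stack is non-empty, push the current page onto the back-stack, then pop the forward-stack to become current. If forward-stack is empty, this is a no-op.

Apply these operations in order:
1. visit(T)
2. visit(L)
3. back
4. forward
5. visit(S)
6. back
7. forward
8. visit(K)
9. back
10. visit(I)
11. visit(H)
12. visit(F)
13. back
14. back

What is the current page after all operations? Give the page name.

Answer: I

Derivation:
After 1 (visit(T)): cur=T back=1 fwd=0
After 2 (visit(L)): cur=L back=2 fwd=0
After 3 (back): cur=T back=1 fwd=1
After 4 (forward): cur=L back=2 fwd=0
After 5 (visit(S)): cur=S back=3 fwd=0
After 6 (back): cur=L back=2 fwd=1
After 7 (forward): cur=S back=3 fwd=0
After 8 (visit(K)): cur=K back=4 fwd=0
After 9 (back): cur=S back=3 fwd=1
After 10 (visit(I)): cur=I back=4 fwd=0
After 11 (visit(H)): cur=H back=5 fwd=0
After 12 (visit(F)): cur=F back=6 fwd=0
After 13 (back): cur=H back=5 fwd=1
After 14 (back): cur=I back=4 fwd=2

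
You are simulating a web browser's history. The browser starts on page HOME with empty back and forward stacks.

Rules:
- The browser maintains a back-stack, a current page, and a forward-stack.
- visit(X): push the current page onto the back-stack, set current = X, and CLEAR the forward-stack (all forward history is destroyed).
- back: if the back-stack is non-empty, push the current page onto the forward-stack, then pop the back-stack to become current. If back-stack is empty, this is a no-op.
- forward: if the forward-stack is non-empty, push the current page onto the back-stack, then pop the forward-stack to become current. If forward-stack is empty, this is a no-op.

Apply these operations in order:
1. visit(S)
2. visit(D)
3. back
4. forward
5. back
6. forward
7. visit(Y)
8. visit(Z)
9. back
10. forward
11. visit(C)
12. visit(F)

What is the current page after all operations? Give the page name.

After 1 (visit(S)): cur=S back=1 fwd=0
After 2 (visit(D)): cur=D back=2 fwd=0
After 3 (back): cur=S back=1 fwd=1
After 4 (forward): cur=D back=2 fwd=0
After 5 (back): cur=S back=1 fwd=1
After 6 (forward): cur=D back=2 fwd=0
After 7 (visit(Y)): cur=Y back=3 fwd=0
After 8 (visit(Z)): cur=Z back=4 fwd=0
After 9 (back): cur=Y back=3 fwd=1
After 10 (forward): cur=Z back=4 fwd=0
After 11 (visit(C)): cur=C back=5 fwd=0
After 12 (visit(F)): cur=F back=6 fwd=0

Answer: F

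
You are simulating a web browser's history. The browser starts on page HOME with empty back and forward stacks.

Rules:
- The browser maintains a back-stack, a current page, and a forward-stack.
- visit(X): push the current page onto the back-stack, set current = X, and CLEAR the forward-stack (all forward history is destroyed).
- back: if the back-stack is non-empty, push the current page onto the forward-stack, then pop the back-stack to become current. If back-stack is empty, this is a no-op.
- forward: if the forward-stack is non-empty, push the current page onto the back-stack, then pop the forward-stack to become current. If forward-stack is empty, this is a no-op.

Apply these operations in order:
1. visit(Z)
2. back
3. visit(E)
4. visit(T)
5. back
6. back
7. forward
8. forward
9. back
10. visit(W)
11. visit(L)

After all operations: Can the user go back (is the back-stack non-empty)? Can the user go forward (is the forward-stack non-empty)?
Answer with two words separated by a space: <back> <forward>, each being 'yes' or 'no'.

Answer: yes no

Derivation:
After 1 (visit(Z)): cur=Z back=1 fwd=0
After 2 (back): cur=HOME back=0 fwd=1
After 3 (visit(E)): cur=E back=1 fwd=0
After 4 (visit(T)): cur=T back=2 fwd=0
After 5 (back): cur=E back=1 fwd=1
After 6 (back): cur=HOME back=0 fwd=2
After 7 (forward): cur=E back=1 fwd=1
After 8 (forward): cur=T back=2 fwd=0
After 9 (back): cur=E back=1 fwd=1
After 10 (visit(W)): cur=W back=2 fwd=0
After 11 (visit(L)): cur=L back=3 fwd=0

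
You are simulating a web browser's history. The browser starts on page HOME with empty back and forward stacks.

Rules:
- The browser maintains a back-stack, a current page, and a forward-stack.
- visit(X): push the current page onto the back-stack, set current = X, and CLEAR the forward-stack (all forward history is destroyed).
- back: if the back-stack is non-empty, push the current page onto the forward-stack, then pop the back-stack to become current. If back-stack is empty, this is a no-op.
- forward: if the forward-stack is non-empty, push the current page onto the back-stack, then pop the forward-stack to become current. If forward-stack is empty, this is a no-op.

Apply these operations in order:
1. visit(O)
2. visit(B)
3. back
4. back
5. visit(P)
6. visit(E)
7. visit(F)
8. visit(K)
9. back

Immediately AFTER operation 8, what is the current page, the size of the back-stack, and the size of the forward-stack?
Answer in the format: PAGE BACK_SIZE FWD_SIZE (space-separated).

After 1 (visit(O)): cur=O back=1 fwd=0
After 2 (visit(B)): cur=B back=2 fwd=0
After 3 (back): cur=O back=1 fwd=1
After 4 (back): cur=HOME back=0 fwd=2
After 5 (visit(P)): cur=P back=1 fwd=0
After 6 (visit(E)): cur=E back=2 fwd=0
After 7 (visit(F)): cur=F back=3 fwd=0
After 8 (visit(K)): cur=K back=4 fwd=0

K 4 0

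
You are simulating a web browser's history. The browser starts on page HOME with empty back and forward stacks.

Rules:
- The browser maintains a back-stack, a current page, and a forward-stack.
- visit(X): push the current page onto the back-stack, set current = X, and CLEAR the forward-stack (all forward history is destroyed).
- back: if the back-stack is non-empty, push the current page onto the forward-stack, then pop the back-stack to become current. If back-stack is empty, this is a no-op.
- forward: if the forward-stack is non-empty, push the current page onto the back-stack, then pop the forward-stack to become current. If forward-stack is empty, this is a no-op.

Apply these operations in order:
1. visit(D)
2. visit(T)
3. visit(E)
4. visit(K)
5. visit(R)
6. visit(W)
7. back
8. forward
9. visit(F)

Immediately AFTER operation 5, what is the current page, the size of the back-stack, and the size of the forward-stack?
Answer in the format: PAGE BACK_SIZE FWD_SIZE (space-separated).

After 1 (visit(D)): cur=D back=1 fwd=0
After 2 (visit(T)): cur=T back=2 fwd=0
After 3 (visit(E)): cur=E back=3 fwd=0
After 4 (visit(K)): cur=K back=4 fwd=0
After 5 (visit(R)): cur=R back=5 fwd=0

R 5 0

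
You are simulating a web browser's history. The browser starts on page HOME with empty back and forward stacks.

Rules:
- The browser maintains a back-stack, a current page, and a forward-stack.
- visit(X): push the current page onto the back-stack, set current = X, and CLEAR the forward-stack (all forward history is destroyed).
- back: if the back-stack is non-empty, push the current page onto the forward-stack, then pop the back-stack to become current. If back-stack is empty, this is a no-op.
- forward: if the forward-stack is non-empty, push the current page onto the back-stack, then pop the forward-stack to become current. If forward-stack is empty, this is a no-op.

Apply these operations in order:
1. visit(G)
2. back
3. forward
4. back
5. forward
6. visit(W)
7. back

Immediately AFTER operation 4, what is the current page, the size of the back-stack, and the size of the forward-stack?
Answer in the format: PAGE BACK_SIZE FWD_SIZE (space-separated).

After 1 (visit(G)): cur=G back=1 fwd=0
After 2 (back): cur=HOME back=0 fwd=1
After 3 (forward): cur=G back=1 fwd=0
After 4 (back): cur=HOME back=0 fwd=1

HOME 0 1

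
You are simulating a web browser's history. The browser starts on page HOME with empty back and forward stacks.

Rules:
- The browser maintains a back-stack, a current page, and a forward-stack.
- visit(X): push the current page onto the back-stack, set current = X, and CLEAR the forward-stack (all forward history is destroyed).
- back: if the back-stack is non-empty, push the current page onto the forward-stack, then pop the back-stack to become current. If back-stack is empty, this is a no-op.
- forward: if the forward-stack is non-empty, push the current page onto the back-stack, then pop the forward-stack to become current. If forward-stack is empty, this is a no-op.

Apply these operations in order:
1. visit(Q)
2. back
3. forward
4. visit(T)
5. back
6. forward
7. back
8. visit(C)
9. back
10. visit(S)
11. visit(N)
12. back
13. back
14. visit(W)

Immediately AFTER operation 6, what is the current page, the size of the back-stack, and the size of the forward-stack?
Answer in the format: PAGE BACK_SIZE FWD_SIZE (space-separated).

After 1 (visit(Q)): cur=Q back=1 fwd=0
After 2 (back): cur=HOME back=0 fwd=1
After 3 (forward): cur=Q back=1 fwd=0
After 4 (visit(T)): cur=T back=2 fwd=0
After 5 (back): cur=Q back=1 fwd=1
After 6 (forward): cur=T back=2 fwd=0

T 2 0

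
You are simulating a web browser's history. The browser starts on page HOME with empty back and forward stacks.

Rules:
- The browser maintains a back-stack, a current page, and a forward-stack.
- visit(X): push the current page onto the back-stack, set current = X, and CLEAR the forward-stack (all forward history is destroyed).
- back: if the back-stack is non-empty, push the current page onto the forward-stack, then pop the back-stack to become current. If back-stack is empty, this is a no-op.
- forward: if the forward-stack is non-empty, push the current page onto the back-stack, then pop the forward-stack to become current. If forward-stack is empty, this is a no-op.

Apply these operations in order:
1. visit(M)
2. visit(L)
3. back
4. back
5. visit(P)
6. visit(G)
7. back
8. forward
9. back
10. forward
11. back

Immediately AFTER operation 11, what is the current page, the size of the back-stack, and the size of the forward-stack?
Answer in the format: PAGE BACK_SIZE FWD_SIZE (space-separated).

After 1 (visit(M)): cur=M back=1 fwd=0
After 2 (visit(L)): cur=L back=2 fwd=0
After 3 (back): cur=M back=1 fwd=1
After 4 (back): cur=HOME back=0 fwd=2
After 5 (visit(P)): cur=P back=1 fwd=0
After 6 (visit(G)): cur=G back=2 fwd=0
After 7 (back): cur=P back=1 fwd=1
After 8 (forward): cur=G back=2 fwd=0
After 9 (back): cur=P back=1 fwd=1
After 10 (forward): cur=G back=2 fwd=0
After 11 (back): cur=P back=1 fwd=1

P 1 1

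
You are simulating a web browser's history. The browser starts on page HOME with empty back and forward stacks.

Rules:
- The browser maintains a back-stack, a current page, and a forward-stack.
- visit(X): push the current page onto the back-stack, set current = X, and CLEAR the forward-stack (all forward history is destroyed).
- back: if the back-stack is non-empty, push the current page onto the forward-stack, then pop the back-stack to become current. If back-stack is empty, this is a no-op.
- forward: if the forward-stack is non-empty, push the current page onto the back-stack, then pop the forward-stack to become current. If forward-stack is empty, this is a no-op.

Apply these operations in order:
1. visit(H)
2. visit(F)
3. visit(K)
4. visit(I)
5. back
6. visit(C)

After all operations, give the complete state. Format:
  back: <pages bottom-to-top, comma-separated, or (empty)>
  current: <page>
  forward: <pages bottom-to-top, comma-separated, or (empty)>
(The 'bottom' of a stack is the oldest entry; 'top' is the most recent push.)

After 1 (visit(H)): cur=H back=1 fwd=0
After 2 (visit(F)): cur=F back=2 fwd=0
After 3 (visit(K)): cur=K back=3 fwd=0
After 4 (visit(I)): cur=I back=4 fwd=0
After 5 (back): cur=K back=3 fwd=1
After 6 (visit(C)): cur=C back=4 fwd=0

Answer: back: HOME,H,F,K
current: C
forward: (empty)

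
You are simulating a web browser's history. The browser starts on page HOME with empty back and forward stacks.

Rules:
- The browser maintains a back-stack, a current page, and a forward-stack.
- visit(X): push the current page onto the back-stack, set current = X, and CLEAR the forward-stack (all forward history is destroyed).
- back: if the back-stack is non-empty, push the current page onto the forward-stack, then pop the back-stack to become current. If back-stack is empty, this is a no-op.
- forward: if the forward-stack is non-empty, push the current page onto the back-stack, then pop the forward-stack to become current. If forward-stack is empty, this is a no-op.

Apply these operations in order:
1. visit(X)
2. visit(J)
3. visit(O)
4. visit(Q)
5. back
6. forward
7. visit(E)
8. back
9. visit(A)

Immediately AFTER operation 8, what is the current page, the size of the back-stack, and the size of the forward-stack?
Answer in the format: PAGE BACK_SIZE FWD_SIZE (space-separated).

After 1 (visit(X)): cur=X back=1 fwd=0
After 2 (visit(J)): cur=J back=2 fwd=0
After 3 (visit(O)): cur=O back=3 fwd=0
After 4 (visit(Q)): cur=Q back=4 fwd=0
After 5 (back): cur=O back=3 fwd=1
After 6 (forward): cur=Q back=4 fwd=0
After 7 (visit(E)): cur=E back=5 fwd=0
After 8 (back): cur=Q back=4 fwd=1

Q 4 1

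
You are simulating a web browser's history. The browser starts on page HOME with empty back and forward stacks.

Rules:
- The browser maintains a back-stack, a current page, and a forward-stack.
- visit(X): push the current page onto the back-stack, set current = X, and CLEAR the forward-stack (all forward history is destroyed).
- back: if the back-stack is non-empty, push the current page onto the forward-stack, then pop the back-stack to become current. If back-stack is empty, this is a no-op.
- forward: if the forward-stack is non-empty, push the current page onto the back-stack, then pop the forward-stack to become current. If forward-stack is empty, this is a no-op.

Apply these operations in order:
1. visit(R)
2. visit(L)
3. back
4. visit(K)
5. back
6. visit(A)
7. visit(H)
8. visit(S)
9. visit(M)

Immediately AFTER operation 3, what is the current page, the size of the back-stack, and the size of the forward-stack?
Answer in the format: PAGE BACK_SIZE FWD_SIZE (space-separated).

After 1 (visit(R)): cur=R back=1 fwd=0
After 2 (visit(L)): cur=L back=2 fwd=0
After 3 (back): cur=R back=1 fwd=1

R 1 1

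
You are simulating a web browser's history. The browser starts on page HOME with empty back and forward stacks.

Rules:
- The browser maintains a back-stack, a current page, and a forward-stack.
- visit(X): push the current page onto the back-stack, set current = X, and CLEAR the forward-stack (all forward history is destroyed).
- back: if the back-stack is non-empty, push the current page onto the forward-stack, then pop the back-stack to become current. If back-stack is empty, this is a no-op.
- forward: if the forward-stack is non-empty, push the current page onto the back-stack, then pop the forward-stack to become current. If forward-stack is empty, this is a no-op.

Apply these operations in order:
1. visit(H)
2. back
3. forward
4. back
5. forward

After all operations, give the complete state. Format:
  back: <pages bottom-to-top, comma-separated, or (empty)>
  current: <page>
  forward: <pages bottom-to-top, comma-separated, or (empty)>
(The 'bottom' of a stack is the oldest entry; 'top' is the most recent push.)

Answer: back: HOME
current: H
forward: (empty)

Derivation:
After 1 (visit(H)): cur=H back=1 fwd=0
After 2 (back): cur=HOME back=0 fwd=1
After 3 (forward): cur=H back=1 fwd=0
After 4 (back): cur=HOME back=0 fwd=1
After 5 (forward): cur=H back=1 fwd=0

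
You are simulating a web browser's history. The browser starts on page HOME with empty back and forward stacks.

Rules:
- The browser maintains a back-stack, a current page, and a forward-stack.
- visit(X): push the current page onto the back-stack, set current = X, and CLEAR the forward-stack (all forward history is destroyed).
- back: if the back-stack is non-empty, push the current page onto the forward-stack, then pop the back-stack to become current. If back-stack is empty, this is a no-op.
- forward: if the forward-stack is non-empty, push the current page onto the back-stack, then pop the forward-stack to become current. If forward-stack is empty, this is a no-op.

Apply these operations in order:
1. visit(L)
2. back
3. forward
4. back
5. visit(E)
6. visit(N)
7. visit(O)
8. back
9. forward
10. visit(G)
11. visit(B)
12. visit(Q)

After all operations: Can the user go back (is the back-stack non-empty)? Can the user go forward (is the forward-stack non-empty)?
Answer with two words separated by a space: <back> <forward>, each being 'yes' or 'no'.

Answer: yes no

Derivation:
After 1 (visit(L)): cur=L back=1 fwd=0
After 2 (back): cur=HOME back=0 fwd=1
After 3 (forward): cur=L back=1 fwd=0
After 4 (back): cur=HOME back=0 fwd=1
After 5 (visit(E)): cur=E back=1 fwd=0
After 6 (visit(N)): cur=N back=2 fwd=0
After 7 (visit(O)): cur=O back=3 fwd=0
After 8 (back): cur=N back=2 fwd=1
After 9 (forward): cur=O back=3 fwd=0
After 10 (visit(G)): cur=G back=4 fwd=0
After 11 (visit(B)): cur=B back=5 fwd=0
After 12 (visit(Q)): cur=Q back=6 fwd=0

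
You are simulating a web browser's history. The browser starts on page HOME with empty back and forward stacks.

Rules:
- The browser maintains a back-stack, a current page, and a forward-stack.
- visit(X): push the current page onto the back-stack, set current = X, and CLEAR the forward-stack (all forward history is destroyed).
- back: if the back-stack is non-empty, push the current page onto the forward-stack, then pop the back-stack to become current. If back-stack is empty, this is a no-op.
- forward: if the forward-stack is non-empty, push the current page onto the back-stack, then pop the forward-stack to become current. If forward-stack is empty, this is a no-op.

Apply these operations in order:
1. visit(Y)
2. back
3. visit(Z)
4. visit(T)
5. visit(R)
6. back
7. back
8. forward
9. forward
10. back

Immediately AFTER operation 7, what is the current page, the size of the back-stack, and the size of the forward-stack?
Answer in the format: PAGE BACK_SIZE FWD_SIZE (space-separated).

After 1 (visit(Y)): cur=Y back=1 fwd=0
After 2 (back): cur=HOME back=0 fwd=1
After 3 (visit(Z)): cur=Z back=1 fwd=0
After 4 (visit(T)): cur=T back=2 fwd=0
After 5 (visit(R)): cur=R back=3 fwd=0
After 6 (back): cur=T back=2 fwd=1
After 7 (back): cur=Z back=1 fwd=2

Z 1 2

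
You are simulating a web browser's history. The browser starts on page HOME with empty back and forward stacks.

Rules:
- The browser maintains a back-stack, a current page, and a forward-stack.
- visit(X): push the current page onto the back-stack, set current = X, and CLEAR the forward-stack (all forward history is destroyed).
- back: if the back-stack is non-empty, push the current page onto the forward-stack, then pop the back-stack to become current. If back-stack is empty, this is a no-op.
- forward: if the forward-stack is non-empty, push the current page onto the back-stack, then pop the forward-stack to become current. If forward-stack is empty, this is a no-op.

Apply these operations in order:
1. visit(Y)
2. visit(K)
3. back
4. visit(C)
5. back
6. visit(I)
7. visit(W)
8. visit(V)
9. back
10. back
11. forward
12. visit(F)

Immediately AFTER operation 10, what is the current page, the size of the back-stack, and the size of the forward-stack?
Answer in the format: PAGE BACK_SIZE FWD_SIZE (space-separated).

After 1 (visit(Y)): cur=Y back=1 fwd=0
After 2 (visit(K)): cur=K back=2 fwd=0
After 3 (back): cur=Y back=1 fwd=1
After 4 (visit(C)): cur=C back=2 fwd=0
After 5 (back): cur=Y back=1 fwd=1
After 6 (visit(I)): cur=I back=2 fwd=0
After 7 (visit(W)): cur=W back=3 fwd=0
After 8 (visit(V)): cur=V back=4 fwd=0
After 9 (back): cur=W back=3 fwd=1
After 10 (back): cur=I back=2 fwd=2

I 2 2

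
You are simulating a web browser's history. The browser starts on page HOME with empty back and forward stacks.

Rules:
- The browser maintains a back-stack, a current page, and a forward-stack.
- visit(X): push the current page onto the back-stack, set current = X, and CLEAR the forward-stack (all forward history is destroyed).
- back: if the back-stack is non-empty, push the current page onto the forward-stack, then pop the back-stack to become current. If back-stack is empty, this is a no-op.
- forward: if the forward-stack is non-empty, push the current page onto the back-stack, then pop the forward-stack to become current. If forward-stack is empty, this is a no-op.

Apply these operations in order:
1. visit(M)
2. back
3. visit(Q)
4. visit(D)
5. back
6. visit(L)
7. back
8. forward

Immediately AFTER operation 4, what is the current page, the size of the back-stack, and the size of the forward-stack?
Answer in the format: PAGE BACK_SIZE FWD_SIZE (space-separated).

After 1 (visit(M)): cur=M back=1 fwd=0
After 2 (back): cur=HOME back=0 fwd=1
After 3 (visit(Q)): cur=Q back=1 fwd=0
After 4 (visit(D)): cur=D back=2 fwd=0

D 2 0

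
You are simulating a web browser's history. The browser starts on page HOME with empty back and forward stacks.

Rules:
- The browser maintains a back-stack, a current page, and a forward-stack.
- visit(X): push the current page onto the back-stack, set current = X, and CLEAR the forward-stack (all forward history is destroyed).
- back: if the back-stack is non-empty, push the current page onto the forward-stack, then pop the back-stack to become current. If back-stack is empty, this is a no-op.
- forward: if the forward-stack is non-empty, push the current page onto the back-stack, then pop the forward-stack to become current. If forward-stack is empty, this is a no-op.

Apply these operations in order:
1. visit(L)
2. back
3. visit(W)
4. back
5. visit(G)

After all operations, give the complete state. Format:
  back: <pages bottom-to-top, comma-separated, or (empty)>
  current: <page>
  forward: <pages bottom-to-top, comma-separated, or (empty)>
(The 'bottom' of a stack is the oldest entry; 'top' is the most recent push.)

Answer: back: HOME
current: G
forward: (empty)

Derivation:
After 1 (visit(L)): cur=L back=1 fwd=0
After 2 (back): cur=HOME back=0 fwd=1
After 3 (visit(W)): cur=W back=1 fwd=0
After 4 (back): cur=HOME back=0 fwd=1
After 5 (visit(G)): cur=G back=1 fwd=0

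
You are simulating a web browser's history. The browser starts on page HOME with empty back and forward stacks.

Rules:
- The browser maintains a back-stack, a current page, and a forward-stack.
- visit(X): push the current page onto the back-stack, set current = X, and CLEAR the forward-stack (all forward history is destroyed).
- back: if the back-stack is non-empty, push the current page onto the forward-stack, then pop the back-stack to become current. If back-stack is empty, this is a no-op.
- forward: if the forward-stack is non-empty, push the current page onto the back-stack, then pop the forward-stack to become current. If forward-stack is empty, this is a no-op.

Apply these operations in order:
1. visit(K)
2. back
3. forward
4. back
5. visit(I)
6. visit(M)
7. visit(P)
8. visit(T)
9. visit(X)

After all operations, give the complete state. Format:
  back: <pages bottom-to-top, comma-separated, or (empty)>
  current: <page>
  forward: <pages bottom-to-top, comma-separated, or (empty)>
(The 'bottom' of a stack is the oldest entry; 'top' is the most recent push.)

After 1 (visit(K)): cur=K back=1 fwd=0
After 2 (back): cur=HOME back=0 fwd=1
After 3 (forward): cur=K back=1 fwd=0
After 4 (back): cur=HOME back=0 fwd=1
After 5 (visit(I)): cur=I back=1 fwd=0
After 6 (visit(M)): cur=M back=2 fwd=0
After 7 (visit(P)): cur=P back=3 fwd=0
After 8 (visit(T)): cur=T back=4 fwd=0
After 9 (visit(X)): cur=X back=5 fwd=0

Answer: back: HOME,I,M,P,T
current: X
forward: (empty)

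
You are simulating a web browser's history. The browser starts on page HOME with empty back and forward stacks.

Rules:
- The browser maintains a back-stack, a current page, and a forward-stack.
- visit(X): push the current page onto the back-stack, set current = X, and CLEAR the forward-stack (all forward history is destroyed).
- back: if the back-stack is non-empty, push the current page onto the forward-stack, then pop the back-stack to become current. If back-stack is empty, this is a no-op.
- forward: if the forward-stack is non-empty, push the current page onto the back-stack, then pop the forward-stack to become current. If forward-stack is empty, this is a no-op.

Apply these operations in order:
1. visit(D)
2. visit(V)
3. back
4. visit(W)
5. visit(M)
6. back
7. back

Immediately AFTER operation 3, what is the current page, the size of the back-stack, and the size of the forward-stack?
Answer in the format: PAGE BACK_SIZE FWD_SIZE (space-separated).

After 1 (visit(D)): cur=D back=1 fwd=0
After 2 (visit(V)): cur=V back=2 fwd=0
After 3 (back): cur=D back=1 fwd=1

D 1 1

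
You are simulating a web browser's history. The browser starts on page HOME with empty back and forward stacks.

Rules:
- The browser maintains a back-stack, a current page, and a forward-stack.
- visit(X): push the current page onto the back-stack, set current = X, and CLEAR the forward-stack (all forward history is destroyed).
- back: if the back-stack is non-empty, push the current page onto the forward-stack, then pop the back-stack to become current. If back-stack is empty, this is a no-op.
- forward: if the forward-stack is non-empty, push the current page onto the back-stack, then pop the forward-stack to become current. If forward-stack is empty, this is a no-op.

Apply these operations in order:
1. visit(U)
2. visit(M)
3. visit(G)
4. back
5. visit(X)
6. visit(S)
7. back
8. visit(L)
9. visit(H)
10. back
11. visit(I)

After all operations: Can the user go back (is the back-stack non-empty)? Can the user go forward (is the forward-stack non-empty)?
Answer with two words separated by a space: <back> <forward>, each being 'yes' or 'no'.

After 1 (visit(U)): cur=U back=1 fwd=0
After 2 (visit(M)): cur=M back=2 fwd=0
After 3 (visit(G)): cur=G back=3 fwd=0
After 4 (back): cur=M back=2 fwd=1
After 5 (visit(X)): cur=X back=3 fwd=0
After 6 (visit(S)): cur=S back=4 fwd=0
After 7 (back): cur=X back=3 fwd=1
After 8 (visit(L)): cur=L back=4 fwd=0
After 9 (visit(H)): cur=H back=5 fwd=0
After 10 (back): cur=L back=4 fwd=1
After 11 (visit(I)): cur=I back=5 fwd=0

Answer: yes no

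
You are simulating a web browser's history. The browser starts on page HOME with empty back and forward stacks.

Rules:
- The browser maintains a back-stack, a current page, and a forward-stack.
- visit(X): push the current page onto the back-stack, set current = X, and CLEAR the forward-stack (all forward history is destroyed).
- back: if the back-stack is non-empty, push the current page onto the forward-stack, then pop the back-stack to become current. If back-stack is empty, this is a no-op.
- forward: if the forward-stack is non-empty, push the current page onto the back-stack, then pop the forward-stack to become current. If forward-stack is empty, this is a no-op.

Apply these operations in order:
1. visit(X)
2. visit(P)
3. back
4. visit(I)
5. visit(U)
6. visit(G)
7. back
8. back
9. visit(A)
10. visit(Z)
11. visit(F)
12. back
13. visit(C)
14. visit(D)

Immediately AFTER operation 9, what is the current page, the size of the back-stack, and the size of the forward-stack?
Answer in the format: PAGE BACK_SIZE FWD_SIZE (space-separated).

After 1 (visit(X)): cur=X back=1 fwd=0
After 2 (visit(P)): cur=P back=2 fwd=0
After 3 (back): cur=X back=1 fwd=1
After 4 (visit(I)): cur=I back=2 fwd=0
After 5 (visit(U)): cur=U back=3 fwd=0
After 6 (visit(G)): cur=G back=4 fwd=0
After 7 (back): cur=U back=3 fwd=1
After 8 (back): cur=I back=2 fwd=2
After 9 (visit(A)): cur=A back=3 fwd=0

A 3 0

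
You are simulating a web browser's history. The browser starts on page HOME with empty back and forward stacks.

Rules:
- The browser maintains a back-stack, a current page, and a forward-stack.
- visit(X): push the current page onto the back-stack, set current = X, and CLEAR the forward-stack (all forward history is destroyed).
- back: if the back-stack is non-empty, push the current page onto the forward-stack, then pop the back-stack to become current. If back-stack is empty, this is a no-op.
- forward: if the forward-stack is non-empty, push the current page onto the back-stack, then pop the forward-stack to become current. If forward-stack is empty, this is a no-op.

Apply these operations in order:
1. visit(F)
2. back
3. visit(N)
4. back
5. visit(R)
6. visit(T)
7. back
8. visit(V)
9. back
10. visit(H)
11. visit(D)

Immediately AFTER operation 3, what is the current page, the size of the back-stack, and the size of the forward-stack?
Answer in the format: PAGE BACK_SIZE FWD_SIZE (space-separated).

After 1 (visit(F)): cur=F back=1 fwd=0
After 2 (back): cur=HOME back=0 fwd=1
After 3 (visit(N)): cur=N back=1 fwd=0

N 1 0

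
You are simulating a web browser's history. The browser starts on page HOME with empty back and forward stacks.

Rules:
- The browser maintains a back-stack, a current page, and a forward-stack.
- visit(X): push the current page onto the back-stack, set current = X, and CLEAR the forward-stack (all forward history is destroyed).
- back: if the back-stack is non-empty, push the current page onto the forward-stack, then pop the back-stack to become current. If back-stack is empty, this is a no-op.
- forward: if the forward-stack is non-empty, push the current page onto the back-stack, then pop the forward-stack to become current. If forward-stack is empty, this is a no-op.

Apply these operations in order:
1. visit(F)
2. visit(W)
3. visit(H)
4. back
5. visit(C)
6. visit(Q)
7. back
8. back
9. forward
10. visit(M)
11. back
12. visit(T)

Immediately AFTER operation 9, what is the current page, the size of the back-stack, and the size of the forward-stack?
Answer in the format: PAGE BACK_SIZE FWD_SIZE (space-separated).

After 1 (visit(F)): cur=F back=1 fwd=0
After 2 (visit(W)): cur=W back=2 fwd=0
After 3 (visit(H)): cur=H back=3 fwd=0
After 4 (back): cur=W back=2 fwd=1
After 5 (visit(C)): cur=C back=3 fwd=0
After 6 (visit(Q)): cur=Q back=4 fwd=0
After 7 (back): cur=C back=3 fwd=1
After 8 (back): cur=W back=2 fwd=2
After 9 (forward): cur=C back=3 fwd=1

C 3 1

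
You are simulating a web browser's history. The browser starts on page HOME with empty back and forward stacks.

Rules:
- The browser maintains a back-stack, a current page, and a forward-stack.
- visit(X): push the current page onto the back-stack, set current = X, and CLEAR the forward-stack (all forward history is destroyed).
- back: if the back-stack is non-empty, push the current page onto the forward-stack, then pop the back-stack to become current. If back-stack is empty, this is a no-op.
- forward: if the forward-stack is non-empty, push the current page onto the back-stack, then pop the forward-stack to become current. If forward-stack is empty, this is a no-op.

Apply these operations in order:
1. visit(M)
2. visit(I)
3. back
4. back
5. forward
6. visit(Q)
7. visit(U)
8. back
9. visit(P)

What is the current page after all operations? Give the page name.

Answer: P

Derivation:
After 1 (visit(M)): cur=M back=1 fwd=0
After 2 (visit(I)): cur=I back=2 fwd=0
After 3 (back): cur=M back=1 fwd=1
After 4 (back): cur=HOME back=0 fwd=2
After 5 (forward): cur=M back=1 fwd=1
After 6 (visit(Q)): cur=Q back=2 fwd=0
After 7 (visit(U)): cur=U back=3 fwd=0
After 8 (back): cur=Q back=2 fwd=1
After 9 (visit(P)): cur=P back=3 fwd=0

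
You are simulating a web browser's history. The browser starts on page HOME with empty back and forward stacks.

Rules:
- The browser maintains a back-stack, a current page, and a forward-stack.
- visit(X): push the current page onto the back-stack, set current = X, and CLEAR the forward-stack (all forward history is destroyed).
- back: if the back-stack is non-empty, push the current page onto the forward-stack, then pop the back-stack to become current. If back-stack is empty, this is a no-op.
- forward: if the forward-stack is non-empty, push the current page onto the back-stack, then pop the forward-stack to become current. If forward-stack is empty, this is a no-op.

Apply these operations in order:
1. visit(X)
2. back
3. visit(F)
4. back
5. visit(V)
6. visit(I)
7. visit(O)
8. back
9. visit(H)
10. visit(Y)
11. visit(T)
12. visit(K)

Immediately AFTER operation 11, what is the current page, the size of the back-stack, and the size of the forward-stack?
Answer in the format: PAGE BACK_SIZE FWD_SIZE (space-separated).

After 1 (visit(X)): cur=X back=1 fwd=0
After 2 (back): cur=HOME back=0 fwd=1
After 3 (visit(F)): cur=F back=1 fwd=0
After 4 (back): cur=HOME back=0 fwd=1
After 5 (visit(V)): cur=V back=1 fwd=0
After 6 (visit(I)): cur=I back=2 fwd=0
After 7 (visit(O)): cur=O back=3 fwd=0
After 8 (back): cur=I back=2 fwd=1
After 9 (visit(H)): cur=H back=3 fwd=0
After 10 (visit(Y)): cur=Y back=4 fwd=0
After 11 (visit(T)): cur=T back=5 fwd=0

T 5 0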